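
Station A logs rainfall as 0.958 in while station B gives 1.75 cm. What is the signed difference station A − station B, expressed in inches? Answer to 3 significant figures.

station B: 1.75 cm = 0.68898 in.
Difference: 0.95800 − 0.68898 = 0.269 in.

0.269 in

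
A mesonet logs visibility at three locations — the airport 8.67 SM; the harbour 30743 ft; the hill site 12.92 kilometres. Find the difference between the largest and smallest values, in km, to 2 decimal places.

4.58 km

the airport: 8.67 SM = 13.9530 km.
the harbour: 30743 ft = 9.3705 km.
Spread: 13.9530 − 9.3705 = 4.58 km.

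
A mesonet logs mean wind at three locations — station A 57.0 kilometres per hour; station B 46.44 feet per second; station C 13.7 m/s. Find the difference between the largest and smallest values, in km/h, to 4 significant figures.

station B: 46.44 ft/s = 50.95768 km/h.
station C: 13.7 m/s = 49.32000 km/h.
Spread: 57.00000 − 49.32000 = 7.680 km/h.

7.680 km/h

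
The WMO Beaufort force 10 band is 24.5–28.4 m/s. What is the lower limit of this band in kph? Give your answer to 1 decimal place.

88.2 km/h

24.5–28.4 m/s × 3.6 = 88.2–102.2 km/h.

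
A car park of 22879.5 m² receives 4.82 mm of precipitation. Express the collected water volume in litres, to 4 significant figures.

1 mm over 1 m² is 1 L, so volume = 4.82 × 22879.5 = 110279.19 L ≈ 110300 L.

110300 litres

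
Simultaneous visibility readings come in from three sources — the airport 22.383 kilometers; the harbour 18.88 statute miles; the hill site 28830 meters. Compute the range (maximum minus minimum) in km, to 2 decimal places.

8.00 km

the harbour: 18.88 SM = 30.3844 km.
the hill site: 28830 m = 28.8300 km.
Spread: 30.3844 − 22.3830 = 8.00 km.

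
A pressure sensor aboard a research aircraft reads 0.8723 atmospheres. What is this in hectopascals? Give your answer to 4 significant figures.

1 atm = 1013.25 hPa, so 0.8723 × 1013.25 = 883.9 hPa.

883.9 hPa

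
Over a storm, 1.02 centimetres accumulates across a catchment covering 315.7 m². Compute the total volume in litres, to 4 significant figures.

3220 litres

Depth: 1.02 cm × 10 = 10.2 mm.
1 mm over 1 m² is 1 L, so volume = 10.2 × 315.7 = 3220.14 L ≈ 3220 L.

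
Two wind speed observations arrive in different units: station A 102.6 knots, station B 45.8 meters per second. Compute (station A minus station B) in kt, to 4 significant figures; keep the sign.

13.57 kt

station B: 45.8 m/s = 89.0281 kt.
Difference: 102.6000 − 89.0281 = 13.57 kt.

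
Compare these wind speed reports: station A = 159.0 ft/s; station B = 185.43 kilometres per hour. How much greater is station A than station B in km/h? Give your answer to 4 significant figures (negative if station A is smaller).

-10.96 km/h

station A: 159.0 ft/s = 174.4675 km/h.
Difference: 174.4675 − 185.4300 = -10.96 km/h.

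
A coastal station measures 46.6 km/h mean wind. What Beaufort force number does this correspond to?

Beaufort force 6

46.6 km/h = 12.9 m/s, which is Beaufort 6 (strong breeze, 10.8–13.8 m/s).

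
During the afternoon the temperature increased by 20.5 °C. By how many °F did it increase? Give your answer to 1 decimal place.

A change of 1 °C equals a change of 1.8 °F: Δ°F = 20.5 × 1.8 = 36.9 °F.

36.9 °F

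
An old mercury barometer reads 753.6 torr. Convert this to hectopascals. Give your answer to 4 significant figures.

1 mmHg = 1.33322 hPa, so 753.6 × 1.33322 = 1005 hPa.

1005 hPa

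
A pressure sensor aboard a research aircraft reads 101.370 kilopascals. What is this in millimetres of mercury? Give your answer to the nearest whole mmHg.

1 kPa = 7.50062 mmHg, so 101.370 × 7.50062 = 760 mmHg.

760 mmHg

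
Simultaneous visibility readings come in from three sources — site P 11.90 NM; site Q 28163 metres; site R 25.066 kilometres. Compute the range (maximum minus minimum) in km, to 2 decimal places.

site P: 11.90 nmi = 22.0388 km.
site Q: 28163 m = 28.1630 km.
Spread: 28.1630 − 22.0388 = 6.12 km.

6.12 km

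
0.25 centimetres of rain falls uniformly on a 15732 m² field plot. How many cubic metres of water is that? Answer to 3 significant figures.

Depth: 0.25 cm × 10 = 2.5 mm.
1 mm over 1 m² is 1 L, so volume = 2.5 × 15732 = 39330 L = 39.3 m³.

39.3 cubic metres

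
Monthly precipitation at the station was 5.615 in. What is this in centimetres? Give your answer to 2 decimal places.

14.26 cm

1 in = 2.54 cm, so 5.615 × 2.54 = 14.26 cm.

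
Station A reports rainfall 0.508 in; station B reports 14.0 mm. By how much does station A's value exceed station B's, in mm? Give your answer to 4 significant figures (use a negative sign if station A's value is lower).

station A: 0.508 in = 12.90320 mm.
Difference: 12.90320 − 14.00000 = -1.097 mm.

-1.097 mm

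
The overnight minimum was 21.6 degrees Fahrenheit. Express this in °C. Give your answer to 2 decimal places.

°C = (°F − 32) × 5/9 = (21.6 − 32) / 1.8 = -5.78 °C.

-5.78 °C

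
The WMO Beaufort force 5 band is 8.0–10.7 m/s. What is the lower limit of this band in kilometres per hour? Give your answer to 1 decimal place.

8.0–10.7 m/s × 3.6 = 28.8–38.5 km/h.

28.8 km/h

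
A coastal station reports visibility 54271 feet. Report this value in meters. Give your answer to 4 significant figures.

1 ft = 0.3048 m, so 54271 × 0.3048 = 16540 m.

16540 m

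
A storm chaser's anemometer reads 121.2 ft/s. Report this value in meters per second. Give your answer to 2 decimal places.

1 ft/s = 0.3048 m/s, so 121.2 × 0.3048 = 36.94 m/s.

36.94 m/s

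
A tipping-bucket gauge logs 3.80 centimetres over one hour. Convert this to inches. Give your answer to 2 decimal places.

1 cm = 0.393701 in, so 3.80 × 0.393701 = 1.50 in.

1.50 in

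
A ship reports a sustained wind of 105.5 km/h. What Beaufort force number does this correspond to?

105.5 km/h = 29.3 m/s, which is Beaufort 11 (violent storm, 28.5–32.6 m/s).

Beaufort force 11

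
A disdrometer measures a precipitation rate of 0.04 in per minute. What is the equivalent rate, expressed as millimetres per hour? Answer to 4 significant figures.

0.04 in/minute × 25.4 mm/in × 60 minute/hour = 60.96 mm/hour.

60.96 mm/hour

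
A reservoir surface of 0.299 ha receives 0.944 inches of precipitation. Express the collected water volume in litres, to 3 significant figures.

Depth: 0.944 in × 25.4 = 23.9776 mm.
Area: 0.299 ha = 2990 m².
1 mm over 1 m² is 1 L, so volume = 23.9776 × 2990 = 71693.024 L ≈ 71700 L.

71700 litres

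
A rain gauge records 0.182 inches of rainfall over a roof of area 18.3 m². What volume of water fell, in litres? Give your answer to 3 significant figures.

Depth: 0.182 in × 25.4 = 4.6228 mm.
1 mm over 1 m² is 1 L, so volume = 4.6228 × 18.3 = 84.59724 L ≈ 84.6 L.

84.6 litres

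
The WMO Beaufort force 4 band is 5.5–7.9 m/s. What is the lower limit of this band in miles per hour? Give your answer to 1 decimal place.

12.3 mph

5.5–7.9 m/s × 2.237 = 12.3–17.7 mph.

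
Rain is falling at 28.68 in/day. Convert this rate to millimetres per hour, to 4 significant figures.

30.35 mm/hour

28.68 in/day × 25.4 mm/in × 0.0416667 day/hour = 30.35 mm/hour.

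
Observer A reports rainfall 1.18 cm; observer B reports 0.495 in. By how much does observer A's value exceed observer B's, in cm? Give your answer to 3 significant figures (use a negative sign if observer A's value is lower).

observer B: 0.495 in = 1.257300 cm.
Difference: 1.180000 − 1.257300 = -0.0773 cm.

-0.0773 cm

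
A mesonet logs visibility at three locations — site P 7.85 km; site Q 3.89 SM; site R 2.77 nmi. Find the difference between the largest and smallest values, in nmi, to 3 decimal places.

site P: 7.85 km = 4.23866 nmi.
site Q: 3.89 SM = 3.38032 nmi.
Spread: 4.23866 − 2.77000 = 1.469 nmi.

1.469 nmi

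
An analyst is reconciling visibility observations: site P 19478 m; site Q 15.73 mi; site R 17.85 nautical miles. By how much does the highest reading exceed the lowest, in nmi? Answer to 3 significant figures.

site P: 19478 m = 10.5173 nmi.
site Q: 15.73 SM = 13.6690 nmi.
Spread: 17.8500 − 10.5173 = 7.33 nmi.

7.33 nmi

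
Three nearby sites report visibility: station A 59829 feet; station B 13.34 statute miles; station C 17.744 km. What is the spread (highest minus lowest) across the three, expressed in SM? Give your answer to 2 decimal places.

2.31 SM

station A: 59829 ft = 11.3312 SM.
station C: 17.744 km = 11.0256 SM.
Spread: 13.3400 − 11.0256 = 2.31 SM.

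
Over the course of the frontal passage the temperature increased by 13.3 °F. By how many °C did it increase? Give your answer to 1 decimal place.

Converting a difference, only the 9/5 scale factor applies: Δ°C = 13.3 × 0.5556 = 7.4 °C.

7.4 °C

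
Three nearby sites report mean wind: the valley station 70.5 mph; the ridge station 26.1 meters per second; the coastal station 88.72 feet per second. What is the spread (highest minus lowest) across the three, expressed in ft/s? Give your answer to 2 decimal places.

the valley station: 70.5 mph = 103.4000 ft/s.
the ridge station: 26.1 m/s = 85.6299 ft/s.
Spread: 103.4000 − 85.6299 = 17.77 ft/s.

17.77 ft/s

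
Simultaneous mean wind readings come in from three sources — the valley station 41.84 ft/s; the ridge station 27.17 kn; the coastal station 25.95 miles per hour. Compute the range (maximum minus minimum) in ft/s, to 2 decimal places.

7.80 ft/s

the ridge station: 27.17 kt = 45.8578 ft/s.
the coastal station: 25.95 mph = 38.0600 ft/s.
Spread: 45.8578 − 38.0600 = 7.80 ft/s.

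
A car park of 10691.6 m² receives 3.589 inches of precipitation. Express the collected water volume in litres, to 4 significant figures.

974700 litres

Depth: 3.589 in × 25.4 = 91.1606 mm.
1 mm over 1 m² is 1 L, so volume = 91.1606 × 10691.6 = 974652.67 L ≈ 974700 L.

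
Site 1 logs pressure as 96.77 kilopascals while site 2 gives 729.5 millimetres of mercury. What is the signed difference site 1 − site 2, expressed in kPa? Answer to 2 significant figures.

site 2: 729.5 mmHg = 97.2587 kPa.
Difference: 96.7700 − 97.2587 = -0.49 kPa.

-0.49 kPa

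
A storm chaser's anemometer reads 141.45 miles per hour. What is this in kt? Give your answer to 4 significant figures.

122.9 kt

1 mph = 0.868976 kt, so 141.45 × 0.868976 = 122.9 kt.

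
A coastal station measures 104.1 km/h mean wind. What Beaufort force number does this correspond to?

104.1 km/h = 28.9 m/s, which is Beaufort 11 (violent storm, 28.5–32.6 m/s).

Beaufort force 11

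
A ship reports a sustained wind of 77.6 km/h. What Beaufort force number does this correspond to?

Beaufort force 9

77.6 km/h = 21.6 m/s, which is Beaufort 9 (strong gale, 20.8–24.4 m/s).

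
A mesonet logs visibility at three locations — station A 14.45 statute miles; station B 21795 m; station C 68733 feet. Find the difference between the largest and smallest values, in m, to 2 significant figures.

station A: 14.45 SM = 23255.02 m.
station C: 68733 ft = 20949.82 m.
Spread: 23255.02 − 20949.82 = 2300 m.

2300 m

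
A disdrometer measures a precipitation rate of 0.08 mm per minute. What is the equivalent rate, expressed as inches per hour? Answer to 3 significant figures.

0.189 in/hour

0.08 mm/minute × 0.0393701 in/mm × 60 minute/hour = 0.189 in/hour.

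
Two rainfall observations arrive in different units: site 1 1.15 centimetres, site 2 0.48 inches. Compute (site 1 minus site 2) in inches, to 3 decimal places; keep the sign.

-0.027 in

site 1: 1.15 cm = 0.45276 in.
Difference: 0.45276 − 0.48000 = -0.027 in.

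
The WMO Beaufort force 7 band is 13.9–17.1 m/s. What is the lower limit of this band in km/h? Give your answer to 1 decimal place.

50.0 km/h

13.9–17.1 m/s × 3.6 = 50.0–61.6 km/h.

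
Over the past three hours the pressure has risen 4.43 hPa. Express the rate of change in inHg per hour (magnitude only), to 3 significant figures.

4.43 hPa / 3 h × 0.02953 inHg/hPa = 0.0436 inHg/h.

0.0436 inHg per hour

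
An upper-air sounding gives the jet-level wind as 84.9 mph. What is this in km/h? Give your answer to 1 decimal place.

1 mph = 1.60934 km/h, so 84.9 × 1.60934 = 136.6 km/h.

136.6 km/h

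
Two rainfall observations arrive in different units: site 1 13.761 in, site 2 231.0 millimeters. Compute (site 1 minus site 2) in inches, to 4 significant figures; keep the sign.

4.667 in

site 2: 231.0 mm = 9.09449 in.
Difference: 13.76100 − 9.09449 = 4.667 in.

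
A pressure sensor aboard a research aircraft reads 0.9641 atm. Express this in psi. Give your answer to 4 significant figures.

14.17 psi

1 atm = 14.6959 psi, so 0.9641 × 14.6959 = 14.17 psi.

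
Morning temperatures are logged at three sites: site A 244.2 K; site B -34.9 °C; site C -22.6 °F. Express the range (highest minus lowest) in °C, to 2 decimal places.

site A: 244.2 K = -28.950 °C.
site C: -22.6 °F = -30.333 °C.
Spread: (-28.950) − (-34.900) = 5.950 °C.

5.95 °C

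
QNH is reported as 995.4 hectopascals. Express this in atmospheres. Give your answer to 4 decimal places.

1 hPa = 0.000986923 atm, so 995.4 × 0.000986923 = 0.9824 atm.

0.9824 atm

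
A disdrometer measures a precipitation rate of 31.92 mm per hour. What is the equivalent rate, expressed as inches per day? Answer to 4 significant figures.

30.16 in/day

31.92 mm/hour × 0.0393701 in/mm × 24 hour/day = 30.16 in/day.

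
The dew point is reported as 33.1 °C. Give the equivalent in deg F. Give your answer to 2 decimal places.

°F = °C × 9/5 + 32 = 33.1 × 1.8 + 32 = 91.58 °F.

91.58 °F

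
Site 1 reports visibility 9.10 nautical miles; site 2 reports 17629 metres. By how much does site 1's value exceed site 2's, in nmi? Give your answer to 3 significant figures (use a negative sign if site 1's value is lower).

site 2: 17629 m = 9.51890 nmi.
Difference: 9.10000 − 9.51890 = -0.419 nmi.

-0.419 nmi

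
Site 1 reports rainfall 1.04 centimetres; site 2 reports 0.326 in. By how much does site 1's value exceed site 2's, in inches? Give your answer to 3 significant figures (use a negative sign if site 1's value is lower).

site 1: 1.04 cm = 0.409449 in.
Difference: 0.409449 − 0.326000 = 0.0834 in.

0.0834 in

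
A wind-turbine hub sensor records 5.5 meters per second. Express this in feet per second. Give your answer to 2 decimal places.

18.04 ft/s

1 m/s = 3.28084 ft/s, so 5.5 × 3.28084 = 18.04 ft/s.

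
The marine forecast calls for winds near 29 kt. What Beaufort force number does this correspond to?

29 kt lies in the Beaufort 7 band (near gale, 28–33 kt).

Beaufort force 7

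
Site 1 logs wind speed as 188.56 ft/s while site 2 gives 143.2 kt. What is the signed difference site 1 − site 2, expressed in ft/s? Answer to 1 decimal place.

-53.1 ft/s

site 2: 143.2 kt = 241.694 ft/s.
Difference: 188.560 − 241.694 = -53.1 ft/s.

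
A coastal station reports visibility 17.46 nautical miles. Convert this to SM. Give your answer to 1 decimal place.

1 nmi = 1.15078 SM, so 17.46 × 1.15078 = 20.1 SM.

20.1 SM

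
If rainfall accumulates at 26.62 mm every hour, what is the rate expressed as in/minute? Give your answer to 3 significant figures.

0.0175 in/minute

26.62 mm/hour × 0.0393701 in/mm × 0.0166667 hour/minute = 0.0175 in/minute.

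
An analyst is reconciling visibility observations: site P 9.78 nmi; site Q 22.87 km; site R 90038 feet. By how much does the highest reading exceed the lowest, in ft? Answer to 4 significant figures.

site P: 9.78 nmi = 59424.41 ft.
site Q: 22.87 km = 75032.81 ft.
Spread: 90038.00 − 59424.41 = 30610 ft.

30610 ft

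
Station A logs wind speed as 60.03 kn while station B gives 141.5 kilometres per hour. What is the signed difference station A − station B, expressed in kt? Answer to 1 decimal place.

station B: 141.5 km/h = 76.404 kt.
Difference: 60.030 − 76.404 = -16.4 kt.

-16.4 kt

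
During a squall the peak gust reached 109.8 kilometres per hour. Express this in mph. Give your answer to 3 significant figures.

68.2 mph

1 km/h = 0.621371 mph, so 109.8 × 0.621371 = 68.2 mph.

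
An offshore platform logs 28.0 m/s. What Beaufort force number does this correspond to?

Beaufort force 10

28.0 m/s lies in the Beaufort 10 band (storm, 24.5–28.4 m/s).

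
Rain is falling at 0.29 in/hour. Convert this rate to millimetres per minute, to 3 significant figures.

0.123 mm/minute

0.29 in/hour × 25.4 mm/in × 0.0166667 hour/minute = 0.123 mm/minute.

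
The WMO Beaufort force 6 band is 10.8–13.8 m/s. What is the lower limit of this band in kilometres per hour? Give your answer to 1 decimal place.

38.9 km/h

10.8–13.8 m/s × 3.6 = 38.9–49.7 km/h.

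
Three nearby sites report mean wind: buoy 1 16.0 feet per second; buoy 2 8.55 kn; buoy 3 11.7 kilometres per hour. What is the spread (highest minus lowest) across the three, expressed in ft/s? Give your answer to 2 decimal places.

buoy 2: 8.55 kt = 14.4308 ft/s.
buoy 3: 11.7 km/h = 10.6627 ft/s.
Spread: 16.0000 − 10.6627 = 5.34 ft/s.

5.34 ft/s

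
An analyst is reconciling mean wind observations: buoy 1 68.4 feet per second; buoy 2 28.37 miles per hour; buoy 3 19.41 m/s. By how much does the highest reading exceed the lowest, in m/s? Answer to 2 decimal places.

buoy 1: 68.4 ft/s = 20.8483 m/s.
buoy 2: 28.37 mph = 12.6825 m/s.
Spread: 20.8483 − 12.6825 = 8.17 m/s.

8.17 m/s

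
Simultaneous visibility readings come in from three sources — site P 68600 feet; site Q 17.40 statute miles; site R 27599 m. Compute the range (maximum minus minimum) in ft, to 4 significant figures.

23270 ft

site Q: 17.40 SM = 91872.00 ft.
site R: 27599 m = 90547.90 ft.
Spread: 91872.00 − 68600.00 = 23270 ft.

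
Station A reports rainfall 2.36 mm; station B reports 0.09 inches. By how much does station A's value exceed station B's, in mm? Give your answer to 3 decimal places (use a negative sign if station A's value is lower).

0.074 mm

station B: 0.09 in = 2.28600 mm.
Difference: 2.36000 − 2.28600 = 0.074 mm.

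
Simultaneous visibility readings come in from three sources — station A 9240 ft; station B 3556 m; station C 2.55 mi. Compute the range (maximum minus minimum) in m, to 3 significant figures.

station A: 9240 ft = 2816.35 m.
station C: 2.55 SM = 4103.83 m.
Spread: 4103.83 − 2816.35 = 1290 m.

1290 m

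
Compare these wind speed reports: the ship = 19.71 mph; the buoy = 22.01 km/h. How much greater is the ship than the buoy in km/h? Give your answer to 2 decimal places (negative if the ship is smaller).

the ship: 19.71 mph = 31.7202 km/h.
Difference: 31.7202 − 22.0100 = 9.71 km/h.

9.71 km/h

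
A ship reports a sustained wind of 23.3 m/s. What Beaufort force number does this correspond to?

23.3 m/s lies in the Beaufort 9 band (strong gale, 20.8–24.4 m/s).

Beaufort force 9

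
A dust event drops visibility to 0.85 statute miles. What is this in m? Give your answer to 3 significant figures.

1370 m

1 SM = 1609.34 m, so 0.85 × 1609.34 = 1370 m.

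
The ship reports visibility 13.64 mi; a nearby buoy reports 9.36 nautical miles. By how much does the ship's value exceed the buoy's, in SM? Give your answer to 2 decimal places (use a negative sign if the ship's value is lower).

2.87 SM

the buoy: 9.36 nmi = 10.7713 SM.
Difference: 13.6400 − 10.7713 = 2.87 SM.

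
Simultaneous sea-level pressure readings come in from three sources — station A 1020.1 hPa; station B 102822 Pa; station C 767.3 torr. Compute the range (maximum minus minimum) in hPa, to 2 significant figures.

station B: 102822 Pa = 1028.220 hPa.
station C: 767.3 mmHg = 1022.983 hPa.
Spread: 1028.220 − 1020.100 = 8.1 hPa.

8.1 hPa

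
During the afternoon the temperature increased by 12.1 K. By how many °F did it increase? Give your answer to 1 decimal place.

A change of 1 °C equals a change of 1.8 °F: Δ°F = 12.1 × 1.8 = 21.8 °F.

21.8 °F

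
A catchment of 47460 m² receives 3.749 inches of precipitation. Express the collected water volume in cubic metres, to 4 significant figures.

4519 cubic metres

Depth: 3.749 in × 25.4 = 95.2246 mm.
1 mm over 1 m² is 1 L, so volume = 95.2246 × 47460 = 4519359.5 L = 4519 m³.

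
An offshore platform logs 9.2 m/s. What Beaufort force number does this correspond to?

9.2 m/s lies in the Beaufort 5 band (fresh breeze, 8.0–10.7 m/s).

Beaufort force 5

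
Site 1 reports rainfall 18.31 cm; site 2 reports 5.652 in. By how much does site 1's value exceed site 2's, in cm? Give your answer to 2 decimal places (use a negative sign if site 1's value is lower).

site 2: 5.652 in = 14.3561 cm.
Difference: 18.3100 − 14.3561 = 3.95 cm.

3.95 cm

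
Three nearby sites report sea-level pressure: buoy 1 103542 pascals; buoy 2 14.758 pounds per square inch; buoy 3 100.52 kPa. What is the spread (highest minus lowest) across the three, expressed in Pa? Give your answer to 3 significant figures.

3020 Pa

buoy 2: 14.758 psi = 101752.83 Pa.
buoy 3: 100.52 kPa = 100520.00 Pa.
Spread: 103542.00 − 100520.00 = 3020 Pa.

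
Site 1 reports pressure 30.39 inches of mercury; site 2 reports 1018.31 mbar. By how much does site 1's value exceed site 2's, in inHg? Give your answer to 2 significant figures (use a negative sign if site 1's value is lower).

site 2: 1018.31 mb = 30.0707 inHg.
Difference: 30.3900 − 30.0707 = 0.32 inHg.

0.32 inHg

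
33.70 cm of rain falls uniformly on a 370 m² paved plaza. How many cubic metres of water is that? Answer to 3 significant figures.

Depth: 33.70 cm × 10 = 337 mm.
1 mm over 1 m² is 1 L, so volume = 337 × 370 = 124690 L = 125 m³.

125 cubic metres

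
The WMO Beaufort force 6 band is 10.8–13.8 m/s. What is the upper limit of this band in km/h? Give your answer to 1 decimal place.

49.7 km/h

10.8–13.8 m/s × 3.6 = 38.9–49.7 km/h.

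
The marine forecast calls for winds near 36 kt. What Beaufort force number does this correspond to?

Beaufort force 8

36 kt lies in the Beaufort 8 band (gale, 34–40 kt).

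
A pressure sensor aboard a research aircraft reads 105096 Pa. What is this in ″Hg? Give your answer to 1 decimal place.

1 Pa = 0.0002953 inHg, so 105096 × 0.0002953 = 31.0 inHg.

31.0 inHg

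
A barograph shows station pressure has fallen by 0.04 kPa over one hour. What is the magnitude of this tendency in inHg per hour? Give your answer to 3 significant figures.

0.04 kPa / 1 h × 0.2953 inHg/kPa = 0.0118 inHg/h.

0.0118 inHg per hour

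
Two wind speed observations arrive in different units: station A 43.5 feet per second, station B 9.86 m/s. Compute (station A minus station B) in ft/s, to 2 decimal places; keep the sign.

11.15 ft/s

station B: 9.86 m/s = 32.3491 ft/s.
Difference: 43.5000 − 32.3491 = 11.15 ft/s.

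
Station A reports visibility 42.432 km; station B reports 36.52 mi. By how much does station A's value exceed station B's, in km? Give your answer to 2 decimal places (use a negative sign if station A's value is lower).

station B: 36.52 SM = 58.7732 km.
Difference: 42.4320 − 58.7732 = -16.34 km.

-16.34 km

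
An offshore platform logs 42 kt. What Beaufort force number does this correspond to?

Beaufort force 9

42 kt lies in the Beaufort 9 band (strong gale, 41–47 kt).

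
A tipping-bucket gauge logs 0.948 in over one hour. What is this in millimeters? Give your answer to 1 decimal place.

24.1 mm

1 in = 25.4 mm, so 0.948 × 25.4 = 24.1 mm.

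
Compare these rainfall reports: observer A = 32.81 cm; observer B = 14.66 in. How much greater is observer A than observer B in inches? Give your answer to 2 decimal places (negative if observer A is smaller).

observer A: 32.81 cm = 12.9173 in.
Difference: 12.9173 − 14.6600 = -1.74 in.

-1.74 in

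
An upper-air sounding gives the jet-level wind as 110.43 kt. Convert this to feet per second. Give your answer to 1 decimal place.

186.4 ft/s

1 kt = 1.68781 ft/s, so 110.43 × 1.68781 = 186.4 ft/s.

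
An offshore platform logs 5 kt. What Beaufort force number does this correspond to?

5 kt lies in the Beaufort 2 band (light breeze, 4–6 kt).

Beaufort force 2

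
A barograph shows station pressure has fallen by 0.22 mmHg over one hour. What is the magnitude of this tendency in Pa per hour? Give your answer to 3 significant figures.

29.3 Pa per hour

0.22 mmHg / 1 h × 133.322 Pa/mmHg = 29.3 Pa/h.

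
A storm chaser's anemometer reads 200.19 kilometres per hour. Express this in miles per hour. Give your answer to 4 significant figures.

124.4 mph

1 km/h = 0.621371 mph, so 200.19 × 0.621371 = 124.4 mph.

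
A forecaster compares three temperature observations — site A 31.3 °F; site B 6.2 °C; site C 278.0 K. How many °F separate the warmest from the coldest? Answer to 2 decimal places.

site A: 31.3 °F = -0.389 °C.
site C: 278.0 K = 4.850 °C.
Spread: 6.200 − (-0.389) = 6.589 °C = 11.86 °F.

11.86 °F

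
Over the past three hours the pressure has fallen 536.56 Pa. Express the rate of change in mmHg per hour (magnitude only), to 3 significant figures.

536.56 Pa / 3 h × 0.00750062 mmHg/Pa = 1.34 mmHg/h.

1.34 mmHg per hour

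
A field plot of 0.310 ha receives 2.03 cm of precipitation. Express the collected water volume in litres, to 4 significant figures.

62930 litres

Depth: 2.03 cm × 10 = 20.3 mm.
Area: 0.310 ha = 3100 m².
1 mm over 1 m² is 1 L, so volume = 20.3 × 3100 = 62930 L.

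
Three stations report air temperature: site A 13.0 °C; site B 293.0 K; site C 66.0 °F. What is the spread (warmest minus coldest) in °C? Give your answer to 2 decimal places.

site B: 293.0 K = 19.850 °C.
site C: 66.0 °F = 18.889 °C.
Spread: 19.850 − 13.000 = 6.850 °C.

6.85 °C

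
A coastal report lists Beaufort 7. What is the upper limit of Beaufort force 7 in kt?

Beaufort 7 (near gale) spans 28–33 knots.

33 kt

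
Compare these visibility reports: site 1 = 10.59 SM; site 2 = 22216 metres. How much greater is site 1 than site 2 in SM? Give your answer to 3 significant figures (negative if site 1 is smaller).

-3.21 SM

site 2: 22216 m = 13.8044 SM.
Difference: 10.5900 − 13.8044 = -3.21 SM.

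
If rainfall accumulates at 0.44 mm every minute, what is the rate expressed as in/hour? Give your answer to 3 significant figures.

1.04 in/hour

0.44 mm/minute × 0.0393701 in/mm × 60 minute/hour = 1.04 in/hour.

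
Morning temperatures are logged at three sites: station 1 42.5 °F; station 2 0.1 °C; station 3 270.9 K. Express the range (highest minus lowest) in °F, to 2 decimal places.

14.55 °F

station 1: 42.5 °F = 5.833 °C.
station 3: 270.9 K = -2.250 °C.
Spread: 5.833 − (-2.250) = 8.083 °C = 14.55 °F.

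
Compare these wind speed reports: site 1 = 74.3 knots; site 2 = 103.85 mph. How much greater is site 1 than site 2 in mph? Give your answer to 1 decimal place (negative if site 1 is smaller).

-18.3 mph

site 1: 74.3 kt = 85.503 mph.
Difference: 85.503 − 103.850 = -18.3 mph.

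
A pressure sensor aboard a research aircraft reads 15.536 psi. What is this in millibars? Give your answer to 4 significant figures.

1071 mb

1 psi = 68.9476 mb, so 15.536 × 68.9476 = 1071 mb.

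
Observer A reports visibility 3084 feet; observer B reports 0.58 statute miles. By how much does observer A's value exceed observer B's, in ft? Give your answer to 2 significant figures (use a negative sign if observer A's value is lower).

observer B: 0.58 SM = 3062.40 ft.
Difference: 3084.00 − 3062.40 = 22 ft.

22 ft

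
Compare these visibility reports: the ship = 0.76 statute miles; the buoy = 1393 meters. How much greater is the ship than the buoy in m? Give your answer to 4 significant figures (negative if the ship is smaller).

-169.9 m

the ship: 0.76 SM = 1223.101 m.
Difference: 1223.101 − 1393.000 = -169.9 m.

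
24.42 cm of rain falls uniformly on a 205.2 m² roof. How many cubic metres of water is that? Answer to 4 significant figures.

Depth: 24.42 cm × 10 = 244.2 mm.
1 mm over 1 m² is 1 L, so volume = 244.2 × 205.2 = 50109.84 L = 50.11 m³.

50.11 cubic metres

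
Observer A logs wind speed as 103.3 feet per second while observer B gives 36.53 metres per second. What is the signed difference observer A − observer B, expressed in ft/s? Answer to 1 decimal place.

-16.5 ft/s

observer B: 36.53 m/s = 119.849 ft/s.
Difference: 103.300 − 119.849 = -16.5 ft/s.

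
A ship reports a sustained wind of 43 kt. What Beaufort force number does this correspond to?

43 kt lies in the Beaufort 9 band (strong gale, 41–47 kt).

Beaufort force 9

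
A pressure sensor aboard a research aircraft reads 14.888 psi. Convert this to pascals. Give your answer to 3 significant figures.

103000 Pa

1 psi = 6894.76 Pa, so 14.888 × 6894.76 = 103000 Pa.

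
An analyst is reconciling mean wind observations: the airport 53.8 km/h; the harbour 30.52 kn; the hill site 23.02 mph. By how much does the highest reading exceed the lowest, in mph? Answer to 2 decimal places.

12.10 mph

the airport: 53.8 km/h = 33.4298 mph.
the harbour: 30.52 kt = 35.1218 mph.
Spread: 35.1218 − 23.0200 = 12.10 mph.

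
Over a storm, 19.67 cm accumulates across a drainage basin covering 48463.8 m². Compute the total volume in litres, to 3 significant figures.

9530000 litres

Depth: 19.67 cm × 10 = 196.7 mm.
1 mm over 1 m² is 1 L, so volume = 196.7 × 48463.8 = 9532829.5 L ≈ 9530000 L.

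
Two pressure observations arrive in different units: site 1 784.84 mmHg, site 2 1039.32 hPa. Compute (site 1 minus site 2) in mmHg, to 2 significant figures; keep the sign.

site 2: 1039.32 hPa = 779.554 mmHg.
Difference: 784.840 − 779.554 = 5.3 mmHg.

5.3 mmHg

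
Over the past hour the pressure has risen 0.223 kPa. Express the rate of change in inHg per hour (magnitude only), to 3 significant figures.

0.223 kPa / 1 h × 0.2953 inHg/kPa = 0.0659 inHg/h.

0.0659 inHg per hour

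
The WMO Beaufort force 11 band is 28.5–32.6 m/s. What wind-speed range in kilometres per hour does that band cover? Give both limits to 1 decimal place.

102.6 to 117.4 km/h

28.5–32.6 m/s × 3.6 = 102.6–117.4 km/h.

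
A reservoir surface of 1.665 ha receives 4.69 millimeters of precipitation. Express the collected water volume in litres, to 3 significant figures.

78100 litres

Area: 1.665 ha = 16650 m².
1 mm over 1 m² is 1 L, so volume = 4.69 × 16650 = 78088.5 L ≈ 78100 L.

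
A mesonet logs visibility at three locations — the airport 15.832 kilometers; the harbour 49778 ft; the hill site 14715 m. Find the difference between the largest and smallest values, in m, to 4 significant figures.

1117 m

the airport: 15.832 km = 15832.00 m.
the harbour: 49778 ft = 15172.33 m.
Spread: 15832.00 − 14715.00 = 1117 m.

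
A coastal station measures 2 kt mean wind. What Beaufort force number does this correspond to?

2 kt lies in the Beaufort 1 band (light air, 1–3 kt).

Beaufort force 1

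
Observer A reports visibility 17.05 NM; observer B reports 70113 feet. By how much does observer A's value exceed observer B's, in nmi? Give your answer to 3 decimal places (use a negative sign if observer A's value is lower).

observer B: 70113 ft = 11.53912 nmi.
Difference: 17.05000 − 11.53912 = 5.511 nmi.

5.511 nmi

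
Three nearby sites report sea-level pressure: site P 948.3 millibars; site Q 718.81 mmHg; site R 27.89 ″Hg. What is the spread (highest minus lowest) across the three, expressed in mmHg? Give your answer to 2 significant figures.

site P: 948.3 mb = 711.28 mmHg.
site R: 27.89 inHg = 708.41 mmHg.
Spread: 718.81 − 708.41 = 10 mmHg.

10 mmHg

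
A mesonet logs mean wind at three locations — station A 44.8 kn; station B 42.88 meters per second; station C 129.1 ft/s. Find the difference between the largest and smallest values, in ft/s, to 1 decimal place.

station A: 44.8 kt = 75.614 ft/s.
station B: 42.88 m/s = 140.682 ft/s.
Spread: 140.682 − 75.614 = 65.1 ft/s.

65.1 ft/s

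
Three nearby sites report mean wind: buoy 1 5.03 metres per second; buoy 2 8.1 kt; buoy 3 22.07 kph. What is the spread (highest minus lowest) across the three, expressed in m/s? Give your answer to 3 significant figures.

1.96 m/s

buoy 2: 8.1 kt = 4.1670 m/s.
buoy 3: 22.07 km/h = 6.1306 m/s.
Spread: 6.1306 − 4.1670 = 1.96 m/s.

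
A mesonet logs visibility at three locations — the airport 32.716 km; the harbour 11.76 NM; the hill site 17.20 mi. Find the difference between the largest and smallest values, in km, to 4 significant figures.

the harbour: 11.76 nmi = 21.7795 km.
the hill site: 17.20 SM = 27.6807 km.
Spread: 32.7160 − 21.7795 = 10.94 km.

10.94 km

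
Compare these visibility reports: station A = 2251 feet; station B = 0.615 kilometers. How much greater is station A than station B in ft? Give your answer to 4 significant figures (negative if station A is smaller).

233.3 ft

station B: 0.615 km = 2017.717 ft.
Difference: 2251.000 − 2017.717 = 233.3 ft.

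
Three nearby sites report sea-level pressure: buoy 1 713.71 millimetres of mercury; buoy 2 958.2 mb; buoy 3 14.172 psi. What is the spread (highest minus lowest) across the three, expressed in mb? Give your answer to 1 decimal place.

buoy 1: 713.71 mmHg = 951.535 mb.
buoy 3: 14.172 psi = 977.125 mb.
Spread: 977.125 − 951.535 = 25.6 mb.

25.6 mb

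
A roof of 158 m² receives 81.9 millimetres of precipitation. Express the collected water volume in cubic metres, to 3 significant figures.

1 mm over 1 m² is 1 L, so volume = 81.9 × 158 = 12940.2 L = 12.9 m³.

12.9 cubic metres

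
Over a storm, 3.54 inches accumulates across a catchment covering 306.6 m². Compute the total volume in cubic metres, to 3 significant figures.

27.6 cubic metres

Depth: 3.54 in × 25.4 = 89.916 mm.
1 mm over 1 m² is 1 L, so volume = 89.916 × 306.6 = 27568.246 L = 27.6 m³.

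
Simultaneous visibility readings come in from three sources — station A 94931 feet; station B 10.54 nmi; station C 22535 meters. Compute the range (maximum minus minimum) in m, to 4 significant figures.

9415 m

station A: 94931 ft = 28934.97 m.
station B: 10.54 nmi = 19520.08 m.
Spread: 28934.97 − 19520.08 = 9415 m.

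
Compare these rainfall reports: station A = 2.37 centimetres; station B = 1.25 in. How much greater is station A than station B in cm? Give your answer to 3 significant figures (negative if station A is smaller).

station B: 1.25 in = 3.17500 cm.
Difference: 2.37000 − 3.17500 = -0.805 cm.

-0.805 cm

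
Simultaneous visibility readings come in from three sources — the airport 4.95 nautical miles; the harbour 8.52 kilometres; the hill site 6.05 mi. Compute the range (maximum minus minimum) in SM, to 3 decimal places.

0.756 SM

the airport: 4.95 nmi = 5.69636 SM.
the harbour: 8.52 km = 5.29408 SM.
Spread: 6.05000 − 5.29408 = 0.756 SM.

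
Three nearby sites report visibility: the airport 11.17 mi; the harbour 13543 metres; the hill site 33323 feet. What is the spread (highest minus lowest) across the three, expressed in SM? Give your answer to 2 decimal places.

4.86 SM

the harbour: 13543 m = 8.4152 SM.
the hill site: 33323 ft = 6.3112 SM.
Spread: 11.1700 − 6.3112 = 4.86 SM.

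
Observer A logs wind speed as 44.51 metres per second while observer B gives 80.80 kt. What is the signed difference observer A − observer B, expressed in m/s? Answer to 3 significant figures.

2.94 m/s

observer B: 80.80 kt = 41.5671 m/s.
Difference: 44.5100 − 41.5671 = 2.94 m/s.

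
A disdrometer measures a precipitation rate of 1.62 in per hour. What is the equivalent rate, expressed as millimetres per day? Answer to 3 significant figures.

988 mm/day

1.62 in/hour × 25.4 mm/in × 24 hour/day = 988 mm/day.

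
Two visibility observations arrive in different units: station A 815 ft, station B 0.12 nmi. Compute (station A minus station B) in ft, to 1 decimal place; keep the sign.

station B: 0.12 nmi = 729.134 ft.
Difference: 815.000 − 729.134 = 85.9 ft.

85.9 ft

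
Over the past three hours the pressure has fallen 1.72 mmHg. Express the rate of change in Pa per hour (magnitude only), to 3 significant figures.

1.72 mmHg / 3 h × 133.322 Pa/mmHg = 76.4 Pa/h.

76.4 Pa per hour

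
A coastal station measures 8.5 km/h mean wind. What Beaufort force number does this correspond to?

8.5 km/h = 2.4 m/s, which is Beaufort 2 (light breeze, 1.6–3.3 m/s).

Beaufort force 2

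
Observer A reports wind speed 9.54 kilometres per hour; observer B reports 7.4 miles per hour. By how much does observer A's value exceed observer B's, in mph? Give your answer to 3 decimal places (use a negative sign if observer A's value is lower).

observer A: 9.54 km/h = 5.92788 mph.
Difference: 5.92788 − 7.40000 = -1.472 mph.

-1.472 mph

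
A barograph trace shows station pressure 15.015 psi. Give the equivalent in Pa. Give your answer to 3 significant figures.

1 psi = 6894.76 Pa, so 15.015 × 6894.76 = 104000 Pa.

104000 Pa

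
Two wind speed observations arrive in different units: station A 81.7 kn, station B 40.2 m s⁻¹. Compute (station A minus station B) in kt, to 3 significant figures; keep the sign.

3.56 kt

station B: 40.2 m/s = 78.1425 kt.
Difference: 81.7000 − 78.1425 = 3.56 kt.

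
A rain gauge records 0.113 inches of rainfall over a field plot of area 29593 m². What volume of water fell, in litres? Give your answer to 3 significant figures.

Depth: 0.113 in × 25.4 = 2.8702 mm.
1 mm over 1 m² is 1 L, so volume = 2.8702 × 29593 = 84937.829 L ≈ 84900 L.

84900 litres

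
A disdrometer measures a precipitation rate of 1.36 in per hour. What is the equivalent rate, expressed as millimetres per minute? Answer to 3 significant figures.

0.576 mm/minute

1.36 in/hour × 25.4 mm/in × 0.0166667 hour/minute = 0.576 mm/minute.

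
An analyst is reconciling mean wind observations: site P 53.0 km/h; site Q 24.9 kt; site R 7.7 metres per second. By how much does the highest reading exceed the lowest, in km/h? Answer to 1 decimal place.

25.3 km/h

site Q: 24.9 kt = 46.115 km/h.
site R: 7.7 m/s = 27.720 km/h.
Spread: 53.000 − 27.720 = 25.3 km/h.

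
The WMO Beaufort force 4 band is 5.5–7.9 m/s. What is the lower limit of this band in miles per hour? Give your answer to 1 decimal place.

12.3 mph

5.5–7.9 m/s × 2.237 = 12.3–17.7 mph.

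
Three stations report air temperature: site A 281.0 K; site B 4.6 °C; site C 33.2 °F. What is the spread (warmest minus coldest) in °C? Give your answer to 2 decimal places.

7.18 °C

site A: 281.0 K = 7.850 °C.
site C: 33.2 °F = 0.667 °C.
Spread: 7.850 − 0.667 = 7.183 °C.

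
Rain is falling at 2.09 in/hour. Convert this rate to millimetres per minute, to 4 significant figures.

2.09 in/hour × 25.4 mm/in × 0.0166667 hour/minute = 0.8848 mm/minute.

0.8848 mm/minute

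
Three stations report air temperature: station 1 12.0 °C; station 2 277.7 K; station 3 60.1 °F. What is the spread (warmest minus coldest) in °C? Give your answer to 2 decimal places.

11.06 °C

station 2: 277.7 K = 4.550 °C.
station 3: 60.1 °F = 15.611 °C.
Spread: 15.611 − 4.550 = 11.061 °C.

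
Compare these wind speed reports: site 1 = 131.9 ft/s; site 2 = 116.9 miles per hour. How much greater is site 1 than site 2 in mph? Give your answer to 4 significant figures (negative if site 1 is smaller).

site 1: 131.9 ft/s = 89.9318 mph.
Difference: 89.9318 − 116.9000 = -26.97 mph.

-26.97 mph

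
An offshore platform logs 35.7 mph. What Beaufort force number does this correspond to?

35.7 mph = 16.0 m/s, which is Beaufort 7 (near gale, 13.9–17.1 m/s).

Beaufort force 7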